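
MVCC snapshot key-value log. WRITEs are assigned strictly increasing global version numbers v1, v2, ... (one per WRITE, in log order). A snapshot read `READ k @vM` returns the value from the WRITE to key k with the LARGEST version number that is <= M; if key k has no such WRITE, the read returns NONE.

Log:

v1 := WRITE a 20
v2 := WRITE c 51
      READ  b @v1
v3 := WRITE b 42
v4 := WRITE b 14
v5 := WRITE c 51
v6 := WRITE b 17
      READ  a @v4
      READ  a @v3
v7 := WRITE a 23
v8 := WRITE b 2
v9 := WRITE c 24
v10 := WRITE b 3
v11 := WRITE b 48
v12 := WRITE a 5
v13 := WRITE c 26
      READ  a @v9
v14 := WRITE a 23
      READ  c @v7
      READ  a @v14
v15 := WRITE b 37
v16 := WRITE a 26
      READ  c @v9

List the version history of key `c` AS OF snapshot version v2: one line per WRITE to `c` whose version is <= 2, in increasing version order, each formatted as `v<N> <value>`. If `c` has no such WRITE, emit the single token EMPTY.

Answer: v2 51

Derivation:
Scan writes for key=c with version <= 2:
  v1 WRITE a 20 -> skip
  v2 WRITE c 51 -> keep
  v3 WRITE b 42 -> skip
  v4 WRITE b 14 -> skip
  v5 WRITE c 51 -> drop (> snap)
  v6 WRITE b 17 -> skip
  v7 WRITE a 23 -> skip
  v8 WRITE b 2 -> skip
  v9 WRITE c 24 -> drop (> snap)
  v10 WRITE b 3 -> skip
  v11 WRITE b 48 -> skip
  v12 WRITE a 5 -> skip
  v13 WRITE c 26 -> drop (> snap)
  v14 WRITE a 23 -> skip
  v15 WRITE b 37 -> skip
  v16 WRITE a 26 -> skip
Collected: [(2, 51)]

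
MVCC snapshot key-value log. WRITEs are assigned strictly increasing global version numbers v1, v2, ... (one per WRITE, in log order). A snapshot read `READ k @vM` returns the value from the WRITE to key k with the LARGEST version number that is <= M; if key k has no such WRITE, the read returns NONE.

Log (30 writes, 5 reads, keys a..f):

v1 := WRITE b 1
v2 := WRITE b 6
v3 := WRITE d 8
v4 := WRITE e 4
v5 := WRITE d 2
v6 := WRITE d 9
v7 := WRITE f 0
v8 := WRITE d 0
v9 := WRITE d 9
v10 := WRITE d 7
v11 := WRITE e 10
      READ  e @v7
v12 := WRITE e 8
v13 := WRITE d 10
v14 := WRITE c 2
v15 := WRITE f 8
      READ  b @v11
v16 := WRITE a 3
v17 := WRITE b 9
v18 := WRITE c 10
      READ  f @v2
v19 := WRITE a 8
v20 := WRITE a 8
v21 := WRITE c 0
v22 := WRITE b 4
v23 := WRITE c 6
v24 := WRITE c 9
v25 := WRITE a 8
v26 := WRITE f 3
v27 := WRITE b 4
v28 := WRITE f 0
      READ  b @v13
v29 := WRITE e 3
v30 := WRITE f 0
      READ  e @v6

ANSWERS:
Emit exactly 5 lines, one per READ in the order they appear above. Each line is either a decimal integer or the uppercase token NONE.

v1: WRITE b=1  (b history now [(1, 1)])
v2: WRITE b=6  (b history now [(1, 1), (2, 6)])
v3: WRITE d=8  (d history now [(3, 8)])
v4: WRITE e=4  (e history now [(4, 4)])
v5: WRITE d=2  (d history now [(3, 8), (5, 2)])
v6: WRITE d=9  (d history now [(3, 8), (5, 2), (6, 9)])
v7: WRITE f=0  (f history now [(7, 0)])
v8: WRITE d=0  (d history now [(3, 8), (5, 2), (6, 9), (8, 0)])
v9: WRITE d=9  (d history now [(3, 8), (5, 2), (6, 9), (8, 0), (9, 9)])
v10: WRITE d=7  (d history now [(3, 8), (5, 2), (6, 9), (8, 0), (9, 9), (10, 7)])
v11: WRITE e=10  (e history now [(4, 4), (11, 10)])
READ e @v7: history=[(4, 4), (11, 10)] -> pick v4 -> 4
v12: WRITE e=8  (e history now [(4, 4), (11, 10), (12, 8)])
v13: WRITE d=10  (d history now [(3, 8), (5, 2), (6, 9), (8, 0), (9, 9), (10, 7), (13, 10)])
v14: WRITE c=2  (c history now [(14, 2)])
v15: WRITE f=8  (f history now [(7, 0), (15, 8)])
READ b @v11: history=[(1, 1), (2, 6)] -> pick v2 -> 6
v16: WRITE a=3  (a history now [(16, 3)])
v17: WRITE b=9  (b history now [(1, 1), (2, 6), (17, 9)])
v18: WRITE c=10  (c history now [(14, 2), (18, 10)])
READ f @v2: history=[(7, 0), (15, 8)] -> no version <= 2 -> NONE
v19: WRITE a=8  (a history now [(16, 3), (19, 8)])
v20: WRITE a=8  (a history now [(16, 3), (19, 8), (20, 8)])
v21: WRITE c=0  (c history now [(14, 2), (18, 10), (21, 0)])
v22: WRITE b=4  (b history now [(1, 1), (2, 6), (17, 9), (22, 4)])
v23: WRITE c=6  (c history now [(14, 2), (18, 10), (21, 0), (23, 6)])
v24: WRITE c=9  (c history now [(14, 2), (18, 10), (21, 0), (23, 6), (24, 9)])
v25: WRITE a=8  (a history now [(16, 3), (19, 8), (20, 8), (25, 8)])
v26: WRITE f=3  (f history now [(7, 0), (15, 8), (26, 3)])
v27: WRITE b=4  (b history now [(1, 1), (2, 6), (17, 9), (22, 4), (27, 4)])
v28: WRITE f=0  (f history now [(7, 0), (15, 8), (26, 3), (28, 0)])
READ b @v13: history=[(1, 1), (2, 6), (17, 9), (22, 4), (27, 4)] -> pick v2 -> 6
v29: WRITE e=3  (e history now [(4, 4), (11, 10), (12, 8), (29, 3)])
v30: WRITE f=0  (f history now [(7, 0), (15, 8), (26, 3), (28, 0), (30, 0)])
READ e @v6: history=[(4, 4), (11, 10), (12, 8), (29, 3)] -> pick v4 -> 4

Answer: 4
6
NONE
6
4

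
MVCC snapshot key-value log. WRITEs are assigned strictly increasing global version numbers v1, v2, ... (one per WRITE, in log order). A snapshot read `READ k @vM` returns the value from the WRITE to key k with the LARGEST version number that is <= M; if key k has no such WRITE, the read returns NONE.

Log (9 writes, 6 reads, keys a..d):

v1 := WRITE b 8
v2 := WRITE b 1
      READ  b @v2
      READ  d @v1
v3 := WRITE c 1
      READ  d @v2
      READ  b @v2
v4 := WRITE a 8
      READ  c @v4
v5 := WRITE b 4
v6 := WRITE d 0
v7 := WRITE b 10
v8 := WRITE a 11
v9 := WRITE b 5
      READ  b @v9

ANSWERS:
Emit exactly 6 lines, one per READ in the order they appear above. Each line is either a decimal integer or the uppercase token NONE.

Answer: 1
NONE
NONE
1
1
5

Derivation:
v1: WRITE b=8  (b history now [(1, 8)])
v2: WRITE b=1  (b history now [(1, 8), (2, 1)])
READ b @v2: history=[(1, 8), (2, 1)] -> pick v2 -> 1
READ d @v1: history=[] -> no version <= 1 -> NONE
v3: WRITE c=1  (c history now [(3, 1)])
READ d @v2: history=[] -> no version <= 2 -> NONE
READ b @v2: history=[(1, 8), (2, 1)] -> pick v2 -> 1
v4: WRITE a=8  (a history now [(4, 8)])
READ c @v4: history=[(3, 1)] -> pick v3 -> 1
v5: WRITE b=4  (b history now [(1, 8), (2, 1), (5, 4)])
v6: WRITE d=0  (d history now [(6, 0)])
v7: WRITE b=10  (b history now [(1, 8), (2, 1), (5, 4), (7, 10)])
v8: WRITE a=11  (a history now [(4, 8), (8, 11)])
v9: WRITE b=5  (b history now [(1, 8), (2, 1), (5, 4), (7, 10), (9, 5)])
READ b @v9: history=[(1, 8), (2, 1), (5, 4), (7, 10), (9, 5)] -> pick v9 -> 5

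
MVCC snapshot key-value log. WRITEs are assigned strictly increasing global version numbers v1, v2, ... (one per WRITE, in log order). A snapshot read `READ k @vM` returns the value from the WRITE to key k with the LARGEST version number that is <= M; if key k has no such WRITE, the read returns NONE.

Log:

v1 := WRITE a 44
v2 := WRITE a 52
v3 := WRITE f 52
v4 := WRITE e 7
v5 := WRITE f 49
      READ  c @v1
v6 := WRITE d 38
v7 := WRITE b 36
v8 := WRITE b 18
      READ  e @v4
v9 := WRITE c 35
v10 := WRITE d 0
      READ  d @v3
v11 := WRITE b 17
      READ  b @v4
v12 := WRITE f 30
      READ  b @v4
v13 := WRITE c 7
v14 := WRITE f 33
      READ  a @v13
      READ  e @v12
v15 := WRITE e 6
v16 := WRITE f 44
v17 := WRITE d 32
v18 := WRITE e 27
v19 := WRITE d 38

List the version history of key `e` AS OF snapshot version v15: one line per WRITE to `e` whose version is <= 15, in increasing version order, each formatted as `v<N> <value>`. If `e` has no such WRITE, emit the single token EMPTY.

Answer: v4 7
v15 6

Derivation:
Scan writes for key=e with version <= 15:
  v1 WRITE a 44 -> skip
  v2 WRITE a 52 -> skip
  v3 WRITE f 52 -> skip
  v4 WRITE e 7 -> keep
  v5 WRITE f 49 -> skip
  v6 WRITE d 38 -> skip
  v7 WRITE b 36 -> skip
  v8 WRITE b 18 -> skip
  v9 WRITE c 35 -> skip
  v10 WRITE d 0 -> skip
  v11 WRITE b 17 -> skip
  v12 WRITE f 30 -> skip
  v13 WRITE c 7 -> skip
  v14 WRITE f 33 -> skip
  v15 WRITE e 6 -> keep
  v16 WRITE f 44 -> skip
  v17 WRITE d 32 -> skip
  v18 WRITE e 27 -> drop (> snap)
  v19 WRITE d 38 -> skip
Collected: [(4, 7), (15, 6)]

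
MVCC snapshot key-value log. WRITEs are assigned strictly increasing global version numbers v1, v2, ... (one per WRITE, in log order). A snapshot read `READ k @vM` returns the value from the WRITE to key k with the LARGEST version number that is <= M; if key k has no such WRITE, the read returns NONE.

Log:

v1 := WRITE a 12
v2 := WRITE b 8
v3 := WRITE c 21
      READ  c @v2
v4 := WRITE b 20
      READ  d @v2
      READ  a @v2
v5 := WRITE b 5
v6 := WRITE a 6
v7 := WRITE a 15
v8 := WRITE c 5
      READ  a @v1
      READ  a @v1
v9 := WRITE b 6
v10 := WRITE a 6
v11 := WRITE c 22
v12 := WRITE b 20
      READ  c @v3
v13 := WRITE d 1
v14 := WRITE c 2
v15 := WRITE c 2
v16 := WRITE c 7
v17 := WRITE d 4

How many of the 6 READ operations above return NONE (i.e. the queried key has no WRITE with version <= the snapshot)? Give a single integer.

v1: WRITE a=12  (a history now [(1, 12)])
v2: WRITE b=8  (b history now [(2, 8)])
v3: WRITE c=21  (c history now [(3, 21)])
READ c @v2: history=[(3, 21)] -> no version <= 2 -> NONE
v4: WRITE b=20  (b history now [(2, 8), (4, 20)])
READ d @v2: history=[] -> no version <= 2 -> NONE
READ a @v2: history=[(1, 12)] -> pick v1 -> 12
v5: WRITE b=5  (b history now [(2, 8), (4, 20), (5, 5)])
v6: WRITE a=6  (a history now [(1, 12), (6, 6)])
v7: WRITE a=15  (a history now [(1, 12), (6, 6), (7, 15)])
v8: WRITE c=5  (c history now [(3, 21), (8, 5)])
READ a @v1: history=[(1, 12), (6, 6), (7, 15)] -> pick v1 -> 12
READ a @v1: history=[(1, 12), (6, 6), (7, 15)] -> pick v1 -> 12
v9: WRITE b=6  (b history now [(2, 8), (4, 20), (5, 5), (9, 6)])
v10: WRITE a=6  (a history now [(1, 12), (6, 6), (7, 15), (10, 6)])
v11: WRITE c=22  (c history now [(3, 21), (8, 5), (11, 22)])
v12: WRITE b=20  (b history now [(2, 8), (4, 20), (5, 5), (9, 6), (12, 20)])
READ c @v3: history=[(3, 21), (8, 5), (11, 22)] -> pick v3 -> 21
v13: WRITE d=1  (d history now [(13, 1)])
v14: WRITE c=2  (c history now [(3, 21), (8, 5), (11, 22), (14, 2)])
v15: WRITE c=2  (c history now [(3, 21), (8, 5), (11, 22), (14, 2), (15, 2)])
v16: WRITE c=7  (c history now [(3, 21), (8, 5), (11, 22), (14, 2), (15, 2), (16, 7)])
v17: WRITE d=4  (d history now [(13, 1), (17, 4)])
Read results in order: ['NONE', 'NONE', '12', '12', '12', '21']
NONE count = 2

Answer: 2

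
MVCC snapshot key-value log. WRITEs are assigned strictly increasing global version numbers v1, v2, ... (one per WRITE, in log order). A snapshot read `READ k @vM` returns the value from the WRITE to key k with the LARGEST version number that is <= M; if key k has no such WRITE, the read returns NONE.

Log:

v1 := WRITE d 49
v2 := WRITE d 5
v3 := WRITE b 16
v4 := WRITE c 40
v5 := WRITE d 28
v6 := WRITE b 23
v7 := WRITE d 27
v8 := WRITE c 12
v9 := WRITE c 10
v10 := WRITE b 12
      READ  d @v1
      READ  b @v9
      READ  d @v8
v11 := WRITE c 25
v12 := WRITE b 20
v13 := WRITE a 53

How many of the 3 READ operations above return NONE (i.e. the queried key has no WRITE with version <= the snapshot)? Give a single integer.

v1: WRITE d=49  (d history now [(1, 49)])
v2: WRITE d=5  (d history now [(1, 49), (2, 5)])
v3: WRITE b=16  (b history now [(3, 16)])
v4: WRITE c=40  (c history now [(4, 40)])
v5: WRITE d=28  (d history now [(1, 49), (2, 5), (5, 28)])
v6: WRITE b=23  (b history now [(3, 16), (6, 23)])
v7: WRITE d=27  (d history now [(1, 49), (2, 5), (5, 28), (7, 27)])
v8: WRITE c=12  (c history now [(4, 40), (8, 12)])
v9: WRITE c=10  (c history now [(4, 40), (8, 12), (9, 10)])
v10: WRITE b=12  (b history now [(3, 16), (6, 23), (10, 12)])
READ d @v1: history=[(1, 49), (2, 5), (5, 28), (7, 27)] -> pick v1 -> 49
READ b @v9: history=[(3, 16), (6, 23), (10, 12)] -> pick v6 -> 23
READ d @v8: history=[(1, 49), (2, 5), (5, 28), (7, 27)] -> pick v7 -> 27
v11: WRITE c=25  (c history now [(4, 40), (8, 12), (9, 10), (11, 25)])
v12: WRITE b=20  (b history now [(3, 16), (6, 23), (10, 12), (12, 20)])
v13: WRITE a=53  (a history now [(13, 53)])
Read results in order: ['49', '23', '27']
NONE count = 0

Answer: 0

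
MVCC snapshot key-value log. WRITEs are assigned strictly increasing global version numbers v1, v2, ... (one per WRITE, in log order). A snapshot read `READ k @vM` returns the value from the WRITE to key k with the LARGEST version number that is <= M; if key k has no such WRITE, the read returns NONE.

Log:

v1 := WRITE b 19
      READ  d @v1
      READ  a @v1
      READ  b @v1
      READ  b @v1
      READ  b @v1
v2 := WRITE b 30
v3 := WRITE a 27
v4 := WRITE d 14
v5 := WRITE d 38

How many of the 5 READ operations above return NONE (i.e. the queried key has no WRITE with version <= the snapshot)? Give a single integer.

v1: WRITE b=19  (b history now [(1, 19)])
READ d @v1: history=[] -> no version <= 1 -> NONE
READ a @v1: history=[] -> no version <= 1 -> NONE
READ b @v1: history=[(1, 19)] -> pick v1 -> 19
READ b @v1: history=[(1, 19)] -> pick v1 -> 19
READ b @v1: history=[(1, 19)] -> pick v1 -> 19
v2: WRITE b=30  (b history now [(1, 19), (2, 30)])
v3: WRITE a=27  (a history now [(3, 27)])
v4: WRITE d=14  (d history now [(4, 14)])
v5: WRITE d=38  (d history now [(4, 14), (5, 38)])
Read results in order: ['NONE', 'NONE', '19', '19', '19']
NONE count = 2

Answer: 2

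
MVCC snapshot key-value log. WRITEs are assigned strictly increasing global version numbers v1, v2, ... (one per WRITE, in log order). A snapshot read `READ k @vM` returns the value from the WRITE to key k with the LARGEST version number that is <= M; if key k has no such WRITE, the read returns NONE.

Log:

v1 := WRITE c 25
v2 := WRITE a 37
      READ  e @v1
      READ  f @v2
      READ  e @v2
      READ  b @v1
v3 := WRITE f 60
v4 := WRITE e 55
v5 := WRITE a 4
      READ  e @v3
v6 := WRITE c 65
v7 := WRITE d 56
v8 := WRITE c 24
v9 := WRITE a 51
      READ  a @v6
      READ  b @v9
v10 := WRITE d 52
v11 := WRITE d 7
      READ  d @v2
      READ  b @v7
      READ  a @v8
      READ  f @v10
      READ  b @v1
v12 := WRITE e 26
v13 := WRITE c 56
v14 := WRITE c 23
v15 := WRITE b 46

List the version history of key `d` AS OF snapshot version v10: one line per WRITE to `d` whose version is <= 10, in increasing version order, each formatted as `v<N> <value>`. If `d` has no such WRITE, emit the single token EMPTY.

Scan writes for key=d with version <= 10:
  v1 WRITE c 25 -> skip
  v2 WRITE a 37 -> skip
  v3 WRITE f 60 -> skip
  v4 WRITE e 55 -> skip
  v5 WRITE a 4 -> skip
  v6 WRITE c 65 -> skip
  v7 WRITE d 56 -> keep
  v8 WRITE c 24 -> skip
  v9 WRITE a 51 -> skip
  v10 WRITE d 52 -> keep
  v11 WRITE d 7 -> drop (> snap)
  v12 WRITE e 26 -> skip
  v13 WRITE c 56 -> skip
  v14 WRITE c 23 -> skip
  v15 WRITE b 46 -> skip
Collected: [(7, 56), (10, 52)]

Answer: v7 56
v10 52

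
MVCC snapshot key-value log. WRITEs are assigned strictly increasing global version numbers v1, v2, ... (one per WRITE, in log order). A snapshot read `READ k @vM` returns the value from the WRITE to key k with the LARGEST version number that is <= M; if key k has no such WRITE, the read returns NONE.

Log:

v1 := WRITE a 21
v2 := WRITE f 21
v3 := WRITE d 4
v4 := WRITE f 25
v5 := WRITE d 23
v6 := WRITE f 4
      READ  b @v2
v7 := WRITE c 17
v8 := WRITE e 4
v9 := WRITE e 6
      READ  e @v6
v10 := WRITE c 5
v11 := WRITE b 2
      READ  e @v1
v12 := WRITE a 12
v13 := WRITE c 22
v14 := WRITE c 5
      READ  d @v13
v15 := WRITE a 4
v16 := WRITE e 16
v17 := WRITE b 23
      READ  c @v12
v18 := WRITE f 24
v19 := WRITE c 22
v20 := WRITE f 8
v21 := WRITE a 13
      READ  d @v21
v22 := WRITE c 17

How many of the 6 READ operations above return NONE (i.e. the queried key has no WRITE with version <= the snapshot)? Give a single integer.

v1: WRITE a=21  (a history now [(1, 21)])
v2: WRITE f=21  (f history now [(2, 21)])
v3: WRITE d=4  (d history now [(3, 4)])
v4: WRITE f=25  (f history now [(2, 21), (4, 25)])
v5: WRITE d=23  (d history now [(3, 4), (5, 23)])
v6: WRITE f=4  (f history now [(2, 21), (4, 25), (6, 4)])
READ b @v2: history=[] -> no version <= 2 -> NONE
v7: WRITE c=17  (c history now [(7, 17)])
v8: WRITE e=4  (e history now [(8, 4)])
v9: WRITE e=6  (e history now [(8, 4), (9, 6)])
READ e @v6: history=[(8, 4), (9, 6)] -> no version <= 6 -> NONE
v10: WRITE c=5  (c history now [(7, 17), (10, 5)])
v11: WRITE b=2  (b history now [(11, 2)])
READ e @v1: history=[(8, 4), (9, 6)] -> no version <= 1 -> NONE
v12: WRITE a=12  (a history now [(1, 21), (12, 12)])
v13: WRITE c=22  (c history now [(7, 17), (10, 5), (13, 22)])
v14: WRITE c=5  (c history now [(7, 17), (10, 5), (13, 22), (14, 5)])
READ d @v13: history=[(3, 4), (5, 23)] -> pick v5 -> 23
v15: WRITE a=4  (a history now [(1, 21), (12, 12), (15, 4)])
v16: WRITE e=16  (e history now [(8, 4), (9, 6), (16, 16)])
v17: WRITE b=23  (b history now [(11, 2), (17, 23)])
READ c @v12: history=[(7, 17), (10, 5), (13, 22), (14, 5)] -> pick v10 -> 5
v18: WRITE f=24  (f history now [(2, 21), (4, 25), (6, 4), (18, 24)])
v19: WRITE c=22  (c history now [(7, 17), (10, 5), (13, 22), (14, 5), (19, 22)])
v20: WRITE f=8  (f history now [(2, 21), (4, 25), (6, 4), (18, 24), (20, 8)])
v21: WRITE a=13  (a history now [(1, 21), (12, 12), (15, 4), (21, 13)])
READ d @v21: history=[(3, 4), (5, 23)] -> pick v5 -> 23
v22: WRITE c=17  (c history now [(7, 17), (10, 5), (13, 22), (14, 5), (19, 22), (22, 17)])
Read results in order: ['NONE', 'NONE', 'NONE', '23', '5', '23']
NONE count = 3

Answer: 3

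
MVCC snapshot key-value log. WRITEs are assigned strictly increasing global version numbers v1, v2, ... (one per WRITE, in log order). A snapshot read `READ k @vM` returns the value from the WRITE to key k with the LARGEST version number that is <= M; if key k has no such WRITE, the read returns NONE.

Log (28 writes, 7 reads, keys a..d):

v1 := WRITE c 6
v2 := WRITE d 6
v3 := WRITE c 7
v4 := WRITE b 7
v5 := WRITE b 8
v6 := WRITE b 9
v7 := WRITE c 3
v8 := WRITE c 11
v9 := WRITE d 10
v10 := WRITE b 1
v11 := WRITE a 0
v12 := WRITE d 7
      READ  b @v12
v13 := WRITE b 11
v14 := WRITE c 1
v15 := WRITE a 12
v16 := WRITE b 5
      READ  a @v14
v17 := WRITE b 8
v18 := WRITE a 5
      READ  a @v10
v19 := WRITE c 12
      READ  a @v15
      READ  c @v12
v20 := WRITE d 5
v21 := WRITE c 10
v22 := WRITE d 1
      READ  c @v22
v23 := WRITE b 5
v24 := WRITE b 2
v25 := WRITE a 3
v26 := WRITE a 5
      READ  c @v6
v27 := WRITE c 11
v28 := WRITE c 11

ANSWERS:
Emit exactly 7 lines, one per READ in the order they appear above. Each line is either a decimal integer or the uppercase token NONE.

v1: WRITE c=6  (c history now [(1, 6)])
v2: WRITE d=6  (d history now [(2, 6)])
v3: WRITE c=7  (c history now [(1, 6), (3, 7)])
v4: WRITE b=7  (b history now [(4, 7)])
v5: WRITE b=8  (b history now [(4, 7), (5, 8)])
v6: WRITE b=9  (b history now [(4, 7), (5, 8), (6, 9)])
v7: WRITE c=3  (c history now [(1, 6), (3, 7), (7, 3)])
v8: WRITE c=11  (c history now [(1, 6), (3, 7), (7, 3), (8, 11)])
v9: WRITE d=10  (d history now [(2, 6), (9, 10)])
v10: WRITE b=1  (b history now [(4, 7), (5, 8), (6, 9), (10, 1)])
v11: WRITE a=0  (a history now [(11, 0)])
v12: WRITE d=7  (d history now [(2, 6), (9, 10), (12, 7)])
READ b @v12: history=[(4, 7), (5, 8), (6, 9), (10, 1)] -> pick v10 -> 1
v13: WRITE b=11  (b history now [(4, 7), (5, 8), (6, 9), (10, 1), (13, 11)])
v14: WRITE c=1  (c history now [(1, 6), (3, 7), (7, 3), (8, 11), (14, 1)])
v15: WRITE a=12  (a history now [(11, 0), (15, 12)])
v16: WRITE b=5  (b history now [(4, 7), (5, 8), (6, 9), (10, 1), (13, 11), (16, 5)])
READ a @v14: history=[(11, 0), (15, 12)] -> pick v11 -> 0
v17: WRITE b=8  (b history now [(4, 7), (5, 8), (6, 9), (10, 1), (13, 11), (16, 5), (17, 8)])
v18: WRITE a=5  (a history now [(11, 0), (15, 12), (18, 5)])
READ a @v10: history=[(11, 0), (15, 12), (18, 5)] -> no version <= 10 -> NONE
v19: WRITE c=12  (c history now [(1, 6), (3, 7), (7, 3), (8, 11), (14, 1), (19, 12)])
READ a @v15: history=[(11, 0), (15, 12), (18, 5)] -> pick v15 -> 12
READ c @v12: history=[(1, 6), (3, 7), (7, 3), (8, 11), (14, 1), (19, 12)] -> pick v8 -> 11
v20: WRITE d=5  (d history now [(2, 6), (9, 10), (12, 7), (20, 5)])
v21: WRITE c=10  (c history now [(1, 6), (3, 7), (7, 3), (8, 11), (14, 1), (19, 12), (21, 10)])
v22: WRITE d=1  (d history now [(2, 6), (9, 10), (12, 7), (20, 5), (22, 1)])
READ c @v22: history=[(1, 6), (3, 7), (7, 3), (8, 11), (14, 1), (19, 12), (21, 10)] -> pick v21 -> 10
v23: WRITE b=5  (b history now [(4, 7), (5, 8), (6, 9), (10, 1), (13, 11), (16, 5), (17, 8), (23, 5)])
v24: WRITE b=2  (b history now [(4, 7), (5, 8), (6, 9), (10, 1), (13, 11), (16, 5), (17, 8), (23, 5), (24, 2)])
v25: WRITE a=3  (a history now [(11, 0), (15, 12), (18, 5), (25, 3)])
v26: WRITE a=5  (a history now [(11, 0), (15, 12), (18, 5), (25, 3), (26, 5)])
READ c @v6: history=[(1, 6), (3, 7), (7, 3), (8, 11), (14, 1), (19, 12), (21, 10)] -> pick v3 -> 7
v27: WRITE c=11  (c history now [(1, 6), (3, 7), (7, 3), (8, 11), (14, 1), (19, 12), (21, 10), (27, 11)])
v28: WRITE c=11  (c history now [(1, 6), (3, 7), (7, 3), (8, 11), (14, 1), (19, 12), (21, 10), (27, 11), (28, 11)])

Answer: 1
0
NONE
12
11
10
7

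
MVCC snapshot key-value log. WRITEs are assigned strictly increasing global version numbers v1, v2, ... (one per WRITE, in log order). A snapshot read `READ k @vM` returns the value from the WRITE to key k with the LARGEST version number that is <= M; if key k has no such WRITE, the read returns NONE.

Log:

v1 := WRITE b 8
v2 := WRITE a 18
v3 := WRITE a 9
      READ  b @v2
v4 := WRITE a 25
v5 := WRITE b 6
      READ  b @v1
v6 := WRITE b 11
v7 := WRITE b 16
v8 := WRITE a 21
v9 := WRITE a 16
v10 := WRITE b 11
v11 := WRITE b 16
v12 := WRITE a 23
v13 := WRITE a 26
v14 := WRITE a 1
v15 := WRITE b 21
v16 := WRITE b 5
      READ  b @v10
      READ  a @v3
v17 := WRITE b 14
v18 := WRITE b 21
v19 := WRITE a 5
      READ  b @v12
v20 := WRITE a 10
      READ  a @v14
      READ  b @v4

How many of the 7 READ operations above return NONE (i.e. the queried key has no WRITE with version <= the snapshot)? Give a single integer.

Answer: 0

Derivation:
v1: WRITE b=8  (b history now [(1, 8)])
v2: WRITE a=18  (a history now [(2, 18)])
v3: WRITE a=9  (a history now [(2, 18), (3, 9)])
READ b @v2: history=[(1, 8)] -> pick v1 -> 8
v4: WRITE a=25  (a history now [(2, 18), (3, 9), (4, 25)])
v5: WRITE b=6  (b history now [(1, 8), (5, 6)])
READ b @v1: history=[(1, 8), (5, 6)] -> pick v1 -> 8
v6: WRITE b=11  (b history now [(1, 8), (5, 6), (6, 11)])
v7: WRITE b=16  (b history now [(1, 8), (5, 6), (6, 11), (7, 16)])
v8: WRITE a=21  (a history now [(2, 18), (3, 9), (4, 25), (8, 21)])
v9: WRITE a=16  (a history now [(2, 18), (3, 9), (4, 25), (8, 21), (9, 16)])
v10: WRITE b=11  (b history now [(1, 8), (5, 6), (6, 11), (7, 16), (10, 11)])
v11: WRITE b=16  (b history now [(1, 8), (5, 6), (6, 11), (7, 16), (10, 11), (11, 16)])
v12: WRITE a=23  (a history now [(2, 18), (3, 9), (4, 25), (8, 21), (9, 16), (12, 23)])
v13: WRITE a=26  (a history now [(2, 18), (3, 9), (4, 25), (8, 21), (9, 16), (12, 23), (13, 26)])
v14: WRITE a=1  (a history now [(2, 18), (3, 9), (4, 25), (8, 21), (9, 16), (12, 23), (13, 26), (14, 1)])
v15: WRITE b=21  (b history now [(1, 8), (5, 6), (6, 11), (7, 16), (10, 11), (11, 16), (15, 21)])
v16: WRITE b=5  (b history now [(1, 8), (5, 6), (6, 11), (7, 16), (10, 11), (11, 16), (15, 21), (16, 5)])
READ b @v10: history=[(1, 8), (5, 6), (6, 11), (7, 16), (10, 11), (11, 16), (15, 21), (16, 5)] -> pick v10 -> 11
READ a @v3: history=[(2, 18), (3, 9), (4, 25), (8, 21), (9, 16), (12, 23), (13, 26), (14, 1)] -> pick v3 -> 9
v17: WRITE b=14  (b history now [(1, 8), (5, 6), (6, 11), (7, 16), (10, 11), (11, 16), (15, 21), (16, 5), (17, 14)])
v18: WRITE b=21  (b history now [(1, 8), (5, 6), (6, 11), (7, 16), (10, 11), (11, 16), (15, 21), (16, 5), (17, 14), (18, 21)])
v19: WRITE a=5  (a history now [(2, 18), (3, 9), (4, 25), (8, 21), (9, 16), (12, 23), (13, 26), (14, 1), (19, 5)])
READ b @v12: history=[(1, 8), (5, 6), (6, 11), (7, 16), (10, 11), (11, 16), (15, 21), (16, 5), (17, 14), (18, 21)] -> pick v11 -> 16
v20: WRITE a=10  (a history now [(2, 18), (3, 9), (4, 25), (8, 21), (9, 16), (12, 23), (13, 26), (14, 1), (19, 5), (20, 10)])
READ a @v14: history=[(2, 18), (3, 9), (4, 25), (8, 21), (9, 16), (12, 23), (13, 26), (14, 1), (19, 5), (20, 10)] -> pick v14 -> 1
READ b @v4: history=[(1, 8), (5, 6), (6, 11), (7, 16), (10, 11), (11, 16), (15, 21), (16, 5), (17, 14), (18, 21)] -> pick v1 -> 8
Read results in order: ['8', '8', '11', '9', '16', '1', '8']
NONE count = 0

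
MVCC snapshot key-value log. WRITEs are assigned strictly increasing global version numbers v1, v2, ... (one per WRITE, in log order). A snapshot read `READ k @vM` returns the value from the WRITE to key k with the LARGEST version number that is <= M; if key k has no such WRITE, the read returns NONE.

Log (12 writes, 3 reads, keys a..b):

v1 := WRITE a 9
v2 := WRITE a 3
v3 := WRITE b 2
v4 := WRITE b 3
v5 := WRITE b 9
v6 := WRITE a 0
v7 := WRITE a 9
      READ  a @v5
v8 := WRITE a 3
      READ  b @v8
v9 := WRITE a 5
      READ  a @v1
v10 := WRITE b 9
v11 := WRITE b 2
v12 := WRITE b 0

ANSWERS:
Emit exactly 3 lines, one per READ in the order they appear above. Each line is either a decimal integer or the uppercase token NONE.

Answer: 3
9
9

Derivation:
v1: WRITE a=9  (a history now [(1, 9)])
v2: WRITE a=3  (a history now [(1, 9), (2, 3)])
v3: WRITE b=2  (b history now [(3, 2)])
v4: WRITE b=3  (b history now [(3, 2), (4, 3)])
v5: WRITE b=9  (b history now [(3, 2), (4, 3), (5, 9)])
v6: WRITE a=0  (a history now [(1, 9), (2, 3), (6, 0)])
v7: WRITE a=9  (a history now [(1, 9), (2, 3), (6, 0), (7, 9)])
READ a @v5: history=[(1, 9), (2, 3), (6, 0), (7, 9)] -> pick v2 -> 3
v8: WRITE a=3  (a history now [(1, 9), (2, 3), (6, 0), (7, 9), (8, 3)])
READ b @v8: history=[(3, 2), (4, 3), (5, 9)] -> pick v5 -> 9
v9: WRITE a=5  (a history now [(1, 9), (2, 3), (6, 0), (7, 9), (8, 3), (9, 5)])
READ a @v1: history=[(1, 9), (2, 3), (6, 0), (7, 9), (8, 3), (9, 5)] -> pick v1 -> 9
v10: WRITE b=9  (b history now [(3, 2), (4, 3), (5, 9), (10, 9)])
v11: WRITE b=2  (b history now [(3, 2), (4, 3), (5, 9), (10, 9), (11, 2)])
v12: WRITE b=0  (b history now [(3, 2), (4, 3), (5, 9), (10, 9), (11, 2), (12, 0)])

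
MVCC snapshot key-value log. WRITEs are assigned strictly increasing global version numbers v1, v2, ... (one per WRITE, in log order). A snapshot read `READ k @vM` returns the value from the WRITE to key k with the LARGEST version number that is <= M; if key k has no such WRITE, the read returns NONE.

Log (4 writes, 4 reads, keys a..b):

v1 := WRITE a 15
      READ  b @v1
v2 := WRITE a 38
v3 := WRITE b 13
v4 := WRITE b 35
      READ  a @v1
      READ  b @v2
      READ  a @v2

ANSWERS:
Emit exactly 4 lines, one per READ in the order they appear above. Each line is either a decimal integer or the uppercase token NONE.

Answer: NONE
15
NONE
38

Derivation:
v1: WRITE a=15  (a history now [(1, 15)])
READ b @v1: history=[] -> no version <= 1 -> NONE
v2: WRITE a=38  (a history now [(1, 15), (2, 38)])
v3: WRITE b=13  (b history now [(3, 13)])
v4: WRITE b=35  (b history now [(3, 13), (4, 35)])
READ a @v1: history=[(1, 15), (2, 38)] -> pick v1 -> 15
READ b @v2: history=[(3, 13), (4, 35)] -> no version <= 2 -> NONE
READ a @v2: history=[(1, 15), (2, 38)] -> pick v2 -> 38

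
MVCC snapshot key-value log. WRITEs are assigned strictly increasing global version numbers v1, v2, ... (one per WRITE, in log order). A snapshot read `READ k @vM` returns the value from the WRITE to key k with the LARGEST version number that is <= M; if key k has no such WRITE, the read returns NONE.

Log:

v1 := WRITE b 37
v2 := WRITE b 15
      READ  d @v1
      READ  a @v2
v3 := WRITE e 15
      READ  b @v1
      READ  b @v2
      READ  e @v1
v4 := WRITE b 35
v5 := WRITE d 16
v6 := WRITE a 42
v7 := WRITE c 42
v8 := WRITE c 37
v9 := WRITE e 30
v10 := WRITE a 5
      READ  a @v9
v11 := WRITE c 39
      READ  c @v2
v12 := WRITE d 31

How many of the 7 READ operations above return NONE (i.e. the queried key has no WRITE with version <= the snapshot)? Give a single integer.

v1: WRITE b=37  (b history now [(1, 37)])
v2: WRITE b=15  (b history now [(1, 37), (2, 15)])
READ d @v1: history=[] -> no version <= 1 -> NONE
READ a @v2: history=[] -> no version <= 2 -> NONE
v3: WRITE e=15  (e history now [(3, 15)])
READ b @v1: history=[(1, 37), (2, 15)] -> pick v1 -> 37
READ b @v2: history=[(1, 37), (2, 15)] -> pick v2 -> 15
READ e @v1: history=[(3, 15)] -> no version <= 1 -> NONE
v4: WRITE b=35  (b history now [(1, 37), (2, 15), (4, 35)])
v5: WRITE d=16  (d history now [(5, 16)])
v6: WRITE a=42  (a history now [(6, 42)])
v7: WRITE c=42  (c history now [(7, 42)])
v8: WRITE c=37  (c history now [(7, 42), (8, 37)])
v9: WRITE e=30  (e history now [(3, 15), (9, 30)])
v10: WRITE a=5  (a history now [(6, 42), (10, 5)])
READ a @v9: history=[(6, 42), (10, 5)] -> pick v6 -> 42
v11: WRITE c=39  (c history now [(7, 42), (8, 37), (11, 39)])
READ c @v2: history=[(7, 42), (8, 37), (11, 39)] -> no version <= 2 -> NONE
v12: WRITE d=31  (d history now [(5, 16), (12, 31)])
Read results in order: ['NONE', 'NONE', '37', '15', 'NONE', '42', 'NONE']
NONE count = 4

Answer: 4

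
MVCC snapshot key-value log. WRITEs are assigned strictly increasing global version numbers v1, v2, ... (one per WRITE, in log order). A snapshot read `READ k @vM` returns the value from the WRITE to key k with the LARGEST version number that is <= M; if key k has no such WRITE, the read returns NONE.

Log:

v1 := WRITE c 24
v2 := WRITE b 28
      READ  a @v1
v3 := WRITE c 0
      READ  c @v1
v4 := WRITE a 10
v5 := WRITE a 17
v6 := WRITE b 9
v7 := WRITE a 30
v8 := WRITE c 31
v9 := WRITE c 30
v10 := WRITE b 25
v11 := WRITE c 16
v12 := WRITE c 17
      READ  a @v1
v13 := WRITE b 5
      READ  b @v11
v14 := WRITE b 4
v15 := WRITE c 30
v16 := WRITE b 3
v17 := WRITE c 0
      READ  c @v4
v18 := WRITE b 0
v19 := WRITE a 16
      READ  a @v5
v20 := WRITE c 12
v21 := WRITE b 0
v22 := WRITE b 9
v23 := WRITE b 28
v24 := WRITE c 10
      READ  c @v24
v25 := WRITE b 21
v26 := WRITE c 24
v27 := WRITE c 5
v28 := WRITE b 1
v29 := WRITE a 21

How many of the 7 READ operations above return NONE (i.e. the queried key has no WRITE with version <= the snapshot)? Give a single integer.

Answer: 2

Derivation:
v1: WRITE c=24  (c history now [(1, 24)])
v2: WRITE b=28  (b history now [(2, 28)])
READ a @v1: history=[] -> no version <= 1 -> NONE
v3: WRITE c=0  (c history now [(1, 24), (3, 0)])
READ c @v1: history=[(1, 24), (3, 0)] -> pick v1 -> 24
v4: WRITE a=10  (a history now [(4, 10)])
v5: WRITE a=17  (a history now [(4, 10), (5, 17)])
v6: WRITE b=9  (b history now [(2, 28), (6, 9)])
v7: WRITE a=30  (a history now [(4, 10), (5, 17), (7, 30)])
v8: WRITE c=31  (c history now [(1, 24), (3, 0), (8, 31)])
v9: WRITE c=30  (c history now [(1, 24), (3, 0), (8, 31), (9, 30)])
v10: WRITE b=25  (b history now [(2, 28), (6, 9), (10, 25)])
v11: WRITE c=16  (c history now [(1, 24), (3, 0), (8, 31), (9, 30), (11, 16)])
v12: WRITE c=17  (c history now [(1, 24), (3, 0), (8, 31), (9, 30), (11, 16), (12, 17)])
READ a @v1: history=[(4, 10), (5, 17), (7, 30)] -> no version <= 1 -> NONE
v13: WRITE b=5  (b history now [(2, 28), (6, 9), (10, 25), (13, 5)])
READ b @v11: history=[(2, 28), (6, 9), (10, 25), (13, 5)] -> pick v10 -> 25
v14: WRITE b=4  (b history now [(2, 28), (6, 9), (10, 25), (13, 5), (14, 4)])
v15: WRITE c=30  (c history now [(1, 24), (3, 0), (8, 31), (9, 30), (11, 16), (12, 17), (15, 30)])
v16: WRITE b=3  (b history now [(2, 28), (6, 9), (10, 25), (13, 5), (14, 4), (16, 3)])
v17: WRITE c=0  (c history now [(1, 24), (3, 0), (8, 31), (9, 30), (11, 16), (12, 17), (15, 30), (17, 0)])
READ c @v4: history=[(1, 24), (3, 0), (8, 31), (9, 30), (11, 16), (12, 17), (15, 30), (17, 0)] -> pick v3 -> 0
v18: WRITE b=0  (b history now [(2, 28), (6, 9), (10, 25), (13, 5), (14, 4), (16, 3), (18, 0)])
v19: WRITE a=16  (a history now [(4, 10), (5, 17), (7, 30), (19, 16)])
READ a @v5: history=[(4, 10), (5, 17), (7, 30), (19, 16)] -> pick v5 -> 17
v20: WRITE c=12  (c history now [(1, 24), (3, 0), (8, 31), (9, 30), (11, 16), (12, 17), (15, 30), (17, 0), (20, 12)])
v21: WRITE b=0  (b history now [(2, 28), (6, 9), (10, 25), (13, 5), (14, 4), (16, 3), (18, 0), (21, 0)])
v22: WRITE b=9  (b history now [(2, 28), (6, 9), (10, 25), (13, 5), (14, 4), (16, 3), (18, 0), (21, 0), (22, 9)])
v23: WRITE b=28  (b history now [(2, 28), (6, 9), (10, 25), (13, 5), (14, 4), (16, 3), (18, 0), (21, 0), (22, 9), (23, 28)])
v24: WRITE c=10  (c history now [(1, 24), (3, 0), (8, 31), (9, 30), (11, 16), (12, 17), (15, 30), (17, 0), (20, 12), (24, 10)])
READ c @v24: history=[(1, 24), (3, 0), (8, 31), (9, 30), (11, 16), (12, 17), (15, 30), (17, 0), (20, 12), (24, 10)] -> pick v24 -> 10
v25: WRITE b=21  (b history now [(2, 28), (6, 9), (10, 25), (13, 5), (14, 4), (16, 3), (18, 0), (21, 0), (22, 9), (23, 28), (25, 21)])
v26: WRITE c=24  (c history now [(1, 24), (3, 0), (8, 31), (9, 30), (11, 16), (12, 17), (15, 30), (17, 0), (20, 12), (24, 10), (26, 24)])
v27: WRITE c=5  (c history now [(1, 24), (3, 0), (8, 31), (9, 30), (11, 16), (12, 17), (15, 30), (17, 0), (20, 12), (24, 10), (26, 24), (27, 5)])
v28: WRITE b=1  (b history now [(2, 28), (6, 9), (10, 25), (13, 5), (14, 4), (16, 3), (18, 0), (21, 0), (22, 9), (23, 28), (25, 21), (28, 1)])
v29: WRITE a=21  (a history now [(4, 10), (5, 17), (7, 30), (19, 16), (29, 21)])
Read results in order: ['NONE', '24', 'NONE', '25', '0', '17', '10']
NONE count = 2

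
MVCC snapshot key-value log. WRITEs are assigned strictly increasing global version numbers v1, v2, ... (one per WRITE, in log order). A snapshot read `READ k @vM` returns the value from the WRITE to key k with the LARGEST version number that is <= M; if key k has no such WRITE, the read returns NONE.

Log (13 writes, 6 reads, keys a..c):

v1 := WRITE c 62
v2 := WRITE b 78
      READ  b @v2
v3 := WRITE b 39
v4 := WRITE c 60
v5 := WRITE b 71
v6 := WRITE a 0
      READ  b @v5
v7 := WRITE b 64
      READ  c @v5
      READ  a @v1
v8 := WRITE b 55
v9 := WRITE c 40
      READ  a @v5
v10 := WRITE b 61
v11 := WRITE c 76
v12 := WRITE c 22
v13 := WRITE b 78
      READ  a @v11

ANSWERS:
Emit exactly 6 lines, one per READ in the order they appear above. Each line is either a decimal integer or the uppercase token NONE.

Answer: 78
71
60
NONE
NONE
0

Derivation:
v1: WRITE c=62  (c history now [(1, 62)])
v2: WRITE b=78  (b history now [(2, 78)])
READ b @v2: history=[(2, 78)] -> pick v2 -> 78
v3: WRITE b=39  (b history now [(2, 78), (3, 39)])
v4: WRITE c=60  (c history now [(1, 62), (4, 60)])
v5: WRITE b=71  (b history now [(2, 78), (3, 39), (5, 71)])
v6: WRITE a=0  (a history now [(6, 0)])
READ b @v5: history=[(2, 78), (3, 39), (5, 71)] -> pick v5 -> 71
v7: WRITE b=64  (b history now [(2, 78), (3, 39), (5, 71), (7, 64)])
READ c @v5: history=[(1, 62), (4, 60)] -> pick v4 -> 60
READ a @v1: history=[(6, 0)] -> no version <= 1 -> NONE
v8: WRITE b=55  (b history now [(2, 78), (3, 39), (5, 71), (7, 64), (8, 55)])
v9: WRITE c=40  (c history now [(1, 62), (4, 60), (9, 40)])
READ a @v5: history=[(6, 0)] -> no version <= 5 -> NONE
v10: WRITE b=61  (b history now [(2, 78), (3, 39), (5, 71), (7, 64), (8, 55), (10, 61)])
v11: WRITE c=76  (c history now [(1, 62), (4, 60), (9, 40), (11, 76)])
v12: WRITE c=22  (c history now [(1, 62), (4, 60), (9, 40), (11, 76), (12, 22)])
v13: WRITE b=78  (b history now [(2, 78), (3, 39), (5, 71), (7, 64), (8, 55), (10, 61), (13, 78)])
READ a @v11: history=[(6, 0)] -> pick v6 -> 0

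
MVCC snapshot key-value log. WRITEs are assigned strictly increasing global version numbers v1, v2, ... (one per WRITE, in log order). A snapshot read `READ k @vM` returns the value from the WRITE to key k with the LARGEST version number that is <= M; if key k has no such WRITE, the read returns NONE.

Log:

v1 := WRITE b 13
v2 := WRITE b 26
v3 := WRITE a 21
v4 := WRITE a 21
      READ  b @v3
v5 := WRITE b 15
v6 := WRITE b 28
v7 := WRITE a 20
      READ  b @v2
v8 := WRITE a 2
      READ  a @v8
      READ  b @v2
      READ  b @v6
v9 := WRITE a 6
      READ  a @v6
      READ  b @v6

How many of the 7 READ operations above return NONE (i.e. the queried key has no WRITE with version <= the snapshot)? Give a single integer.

Answer: 0

Derivation:
v1: WRITE b=13  (b history now [(1, 13)])
v2: WRITE b=26  (b history now [(1, 13), (2, 26)])
v3: WRITE a=21  (a history now [(3, 21)])
v4: WRITE a=21  (a history now [(3, 21), (4, 21)])
READ b @v3: history=[(1, 13), (2, 26)] -> pick v2 -> 26
v5: WRITE b=15  (b history now [(1, 13), (2, 26), (5, 15)])
v6: WRITE b=28  (b history now [(1, 13), (2, 26), (5, 15), (6, 28)])
v7: WRITE a=20  (a history now [(3, 21), (4, 21), (7, 20)])
READ b @v2: history=[(1, 13), (2, 26), (5, 15), (6, 28)] -> pick v2 -> 26
v8: WRITE a=2  (a history now [(3, 21), (4, 21), (7, 20), (8, 2)])
READ a @v8: history=[(3, 21), (4, 21), (7, 20), (8, 2)] -> pick v8 -> 2
READ b @v2: history=[(1, 13), (2, 26), (5, 15), (6, 28)] -> pick v2 -> 26
READ b @v6: history=[(1, 13), (2, 26), (5, 15), (6, 28)] -> pick v6 -> 28
v9: WRITE a=6  (a history now [(3, 21), (4, 21), (7, 20), (8, 2), (9, 6)])
READ a @v6: history=[(3, 21), (4, 21), (7, 20), (8, 2), (9, 6)] -> pick v4 -> 21
READ b @v6: history=[(1, 13), (2, 26), (5, 15), (6, 28)] -> pick v6 -> 28
Read results in order: ['26', '26', '2', '26', '28', '21', '28']
NONE count = 0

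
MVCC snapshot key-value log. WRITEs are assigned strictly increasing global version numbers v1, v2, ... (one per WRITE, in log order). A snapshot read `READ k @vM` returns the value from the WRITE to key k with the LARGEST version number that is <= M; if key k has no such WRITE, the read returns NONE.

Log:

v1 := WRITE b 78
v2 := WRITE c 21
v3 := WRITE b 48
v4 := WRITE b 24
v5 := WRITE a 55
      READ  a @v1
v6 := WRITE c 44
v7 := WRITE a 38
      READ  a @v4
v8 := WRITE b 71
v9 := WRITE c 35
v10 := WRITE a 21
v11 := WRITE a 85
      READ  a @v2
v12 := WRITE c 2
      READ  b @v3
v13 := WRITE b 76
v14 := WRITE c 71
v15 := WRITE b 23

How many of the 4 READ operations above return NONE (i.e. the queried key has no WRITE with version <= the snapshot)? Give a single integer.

Answer: 3

Derivation:
v1: WRITE b=78  (b history now [(1, 78)])
v2: WRITE c=21  (c history now [(2, 21)])
v3: WRITE b=48  (b history now [(1, 78), (3, 48)])
v4: WRITE b=24  (b history now [(1, 78), (3, 48), (4, 24)])
v5: WRITE a=55  (a history now [(5, 55)])
READ a @v1: history=[(5, 55)] -> no version <= 1 -> NONE
v6: WRITE c=44  (c history now [(2, 21), (6, 44)])
v7: WRITE a=38  (a history now [(5, 55), (7, 38)])
READ a @v4: history=[(5, 55), (7, 38)] -> no version <= 4 -> NONE
v8: WRITE b=71  (b history now [(1, 78), (3, 48), (4, 24), (8, 71)])
v9: WRITE c=35  (c history now [(2, 21), (6, 44), (9, 35)])
v10: WRITE a=21  (a history now [(5, 55), (7, 38), (10, 21)])
v11: WRITE a=85  (a history now [(5, 55), (7, 38), (10, 21), (11, 85)])
READ a @v2: history=[(5, 55), (7, 38), (10, 21), (11, 85)] -> no version <= 2 -> NONE
v12: WRITE c=2  (c history now [(2, 21), (6, 44), (9, 35), (12, 2)])
READ b @v3: history=[(1, 78), (3, 48), (4, 24), (8, 71)] -> pick v3 -> 48
v13: WRITE b=76  (b history now [(1, 78), (3, 48), (4, 24), (8, 71), (13, 76)])
v14: WRITE c=71  (c history now [(2, 21), (6, 44), (9, 35), (12, 2), (14, 71)])
v15: WRITE b=23  (b history now [(1, 78), (3, 48), (4, 24), (8, 71), (13, 76), (15, 23)])
Read results in order: ['NONE', 'NONE', 'NONE', '48']
NONE count = 3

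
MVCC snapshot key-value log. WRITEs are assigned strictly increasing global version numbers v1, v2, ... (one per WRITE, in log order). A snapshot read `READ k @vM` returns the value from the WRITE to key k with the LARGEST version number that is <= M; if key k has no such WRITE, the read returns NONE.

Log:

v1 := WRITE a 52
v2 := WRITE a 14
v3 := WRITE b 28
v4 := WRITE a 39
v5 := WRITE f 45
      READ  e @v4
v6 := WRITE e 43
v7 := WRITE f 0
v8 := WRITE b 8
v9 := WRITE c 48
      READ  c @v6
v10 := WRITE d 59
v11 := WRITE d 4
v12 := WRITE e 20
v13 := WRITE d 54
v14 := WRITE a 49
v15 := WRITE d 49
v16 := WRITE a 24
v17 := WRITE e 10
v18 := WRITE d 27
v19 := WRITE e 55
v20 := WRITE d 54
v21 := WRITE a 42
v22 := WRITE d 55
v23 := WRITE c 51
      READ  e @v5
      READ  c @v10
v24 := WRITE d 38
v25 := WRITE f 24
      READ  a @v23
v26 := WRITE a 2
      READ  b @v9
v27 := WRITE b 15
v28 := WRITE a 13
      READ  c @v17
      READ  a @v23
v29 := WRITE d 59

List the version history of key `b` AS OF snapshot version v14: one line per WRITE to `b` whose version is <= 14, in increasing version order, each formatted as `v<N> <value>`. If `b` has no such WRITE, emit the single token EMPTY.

Answer: v3 28
v8 8

Derivation:
Scan writes for key=b with version <= 14:
  v1 WRITE a 52 -> skip
  v2 WRITE a 14 -> skip
  v3 WRITE b 28 -> keep
  v4 WRITE a 39 -> skip
  v5 WRITE f 45 -> skip
  v6 WRITE e 43 -> skip
  v7 WRITE f 0 -> skip
  v8 WRITE b 8 -> keep
  v9 WRITE c 48 -> skip
  v10 WRITE d 59 -> skip
  v11 WRITE d 4 -> skip
  v12 WRITE e 20 -> skip
  v13 WRITE d 54 -> skip
  v14 WRITE a 49 -> skip
  v15 WRITE d 49 -> skip
  v16 WRITE a 24 -> skip
  v17 WRITE e 10 -> skip
  v18 WRITE d 27 -> skip
  v19 WRITE e 55 -> skip
  v20 WRITE d 54 -> skip
  v21 WRITE a 42 -> skip
  v22 WRITE d 55 -> skip
  v23 WRITE c 51 -> skip
  v24 WRITE d 38 -> skip
  v25 WRITE f 24 -> skip
  v26 WRITE a 2 -> skip
  v27 WRITE b 15 -> drop (> snap)
  v28 WRITE a 13 -> skip
  v29 WRITE d 59 -> skip
Collected: [(3, 28), (8, 8)]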